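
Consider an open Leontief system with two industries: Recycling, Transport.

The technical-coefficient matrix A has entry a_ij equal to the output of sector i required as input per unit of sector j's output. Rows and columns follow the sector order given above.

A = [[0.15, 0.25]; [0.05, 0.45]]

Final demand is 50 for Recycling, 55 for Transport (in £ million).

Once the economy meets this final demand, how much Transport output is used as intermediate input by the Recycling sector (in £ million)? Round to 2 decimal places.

z_TR = 4.53

I − A =
  [   0.85    -0.25]
  [  -0.05     0.55]
det(I−A) = (0.85)(0.55) − (-0.25)(-0.05) = 0.4550
adj(I−A) = [[0.55, 0.25], [0.05, 0.85]]
(I − A)⁻¹ = adj(I−A) / det(I−A) ≈
  [   1.2088     0.5495]
  [   0.1099     1.8681]
First solve x = (I − A)⁻¹ d = adj(I−A)·d / det(I−A); in particular x_R = (0.55·50 + 0.25·55) / 0.4550 = 41.25 / 0.4550 ≈ 90.6593.
Intermediate flow from T to R: z_TR = a_TR · x_R = 0.05 × 41.25 / 0.4550 = 2.0625 / 0.4550 ≈ 4.53.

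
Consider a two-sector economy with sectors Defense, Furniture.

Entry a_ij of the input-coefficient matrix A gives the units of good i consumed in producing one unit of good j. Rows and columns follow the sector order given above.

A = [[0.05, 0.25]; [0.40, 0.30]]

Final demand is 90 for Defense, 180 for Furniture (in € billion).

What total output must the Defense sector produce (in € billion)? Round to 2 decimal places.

x_D = 191.15

I − A =
  [   0.95    -0.25]
  [  -0.40     0.70]
det(I−A) = (0.95)(0.70) − (-0.25)(-0.40) = 0.5650
adj(I−A) = [[0.70, 0.25], [0.40, 0.95]]
(I − A)⁻¹ = adj(I−A) / det(I−A) ≈
  [   1.2389     0.4425]
  [   0.7080     1.6814]
x = (I − A)⁻¹ d = adj(I−A)·d / det(I−A), with det(I−A) = 0.5650:
  x_D = (0.70·90 + 0.25·180) / 0.5650 = 108.00 / 0.5650 ≈ 191.15
  x_F = (0.40·90 + 0.95·180) / 0.5650 = 207.00 / 0.5650 ≈ 366.37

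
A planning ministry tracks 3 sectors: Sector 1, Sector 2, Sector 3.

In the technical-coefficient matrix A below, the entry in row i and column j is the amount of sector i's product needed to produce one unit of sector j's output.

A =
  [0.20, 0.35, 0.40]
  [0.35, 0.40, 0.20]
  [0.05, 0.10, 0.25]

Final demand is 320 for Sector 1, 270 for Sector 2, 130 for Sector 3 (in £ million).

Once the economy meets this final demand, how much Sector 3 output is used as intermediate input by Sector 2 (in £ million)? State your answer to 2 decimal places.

I − A =
  [   0.80    -0.35    -0.40]
  [  -0.35     0.60    -0.20]
  [  -0.05    -0.10     0.75]
Cofactors of I−A, C_ij = (−1)^(i+j)·(minor ij) (rows/columns in the sector order above):
  C_11 = (0.60)(0.75) − (-0.20)(-0.10) = 0.4300
  C_12 = −[(-0.35)(0.75) − (-0.20)(-0.05)] = 0.2725
  C_13 = (-0.35)(-0.10) − (0.60)(-0.05) = 0.0650
  C_21 = −[(-0.35)(0.75) − (-0.40)(-0.10)] = 0.3025
  C_22 = (0.80)(0.75) − (-0.40)(-0.05) = 0.5800
  C_23 = −[(0.80)(-0.10) − (-0.35)(-0.05)] = 0.0975
  C_31 = (-0.35)(-0.20) − (-0.40)(0.60) = 0.3100
  C_32 = −[(0.80)(-0.20) − (-0.40)(-0.35)] = 0.3000
  C_33 = (0.80)(0.60) − (-0.35)(-0.35) = 0.3575
det(I−A) = Σ_j (I−A)_1j·C_1j = (0.80)(0.4300) + (-0.35)(0.2725) + (-0.40)(0.0650) = 0.222625
adj(I−A) = Cᵀ =
  [ 0.4300   0.3025   0.3100]
  [ 0.2725   0.5800   0.3000]
  [ 0.0650   0.0975   0.3575]
(I − A)⁻¹ = adj(I−A) / det(I−A) ≈
  [   1.9315     1.3588     1.3925]
  [   1.2240     2.6053     1.3476]
  [   0.2920     0.4380     1.6058]
First solve x = (I − A)⁻¹ d = adj(I−A)·d / det(I−A); in particular x_2 = (0.2725·320 + 0.5800·270 + 0.3000·130) / 0.222625 = 282.80 / 0.222625 ≈ 1270.2976.
Intermediate flow from 3 to 2: z_32 = a_32 · x_2 = 0.10 × 282.80 / 0.222625 = 28.28 / 0.222625 ≈ 127.03.

z_32 = 127.03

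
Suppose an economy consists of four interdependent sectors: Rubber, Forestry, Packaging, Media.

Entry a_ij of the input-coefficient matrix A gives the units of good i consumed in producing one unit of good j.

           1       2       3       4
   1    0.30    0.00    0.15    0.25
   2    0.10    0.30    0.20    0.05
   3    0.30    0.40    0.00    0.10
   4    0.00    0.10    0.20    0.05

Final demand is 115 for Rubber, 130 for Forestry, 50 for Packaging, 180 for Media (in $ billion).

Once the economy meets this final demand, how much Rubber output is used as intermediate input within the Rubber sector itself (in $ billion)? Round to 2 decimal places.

z_11 = 101.18

I − A =
  [   0.70     0.00    -0.15    -0.25]
  [  -0.10     0.70    -0.20    -0.05]
  [  -0.30    -0.40     1.00    -0.10]
  [   0.00    -0.10    -0.20     0.95]
Compute the cofactors C_ij = (−1)^(i+j)·(3×3 minor ij) of I−A; the adjugate is their transpose:
adj(I−A) = Cᵀ =
  [ 0.56400   0.10350   0.13900   0.16850]
  [ 0.15300   0.59325   0.15925   0.08825]
  [ 0.23700   0.28050   0.45950   0.12550]
  [ 0.06600   0.12150   0.11350   0.39650]
det(I−A) = Σ_j (I−A)_1j·C_1j = (0.70)(0.56400) + (0.00)(0.15300) + (-0.15)(0.23700) + (-0.25)(0.06600) = 0.34275
(I − A)⁻¹ = adj(I−A) / det(I−A) ≈
  [   1.6455     0.3020     0.4055     0.4916]
  [   0.4464     1.7309     0.4646     0.2575]
  [   0.6915     0.8184     1.3406     0.3662]
  [   0.1926     0.3545     0.3311     1.1568]
First solve x = (I − A)⁻¹ d = adj(I−A)·d / det(I−A); in particular x_1 = (0.56400·115 + 0.10350·130 + 0.13900·50 + 0.16850·180) / 0.34275 = 115.595 / 0.34275 ≈ 337.2575.
Intermediate flow from 1 to 1: z_11 = a_11 · x_1 = 0.30 × 115.595 / 0.34275 = 34.6785 / 0.34275 ≈ 101.18.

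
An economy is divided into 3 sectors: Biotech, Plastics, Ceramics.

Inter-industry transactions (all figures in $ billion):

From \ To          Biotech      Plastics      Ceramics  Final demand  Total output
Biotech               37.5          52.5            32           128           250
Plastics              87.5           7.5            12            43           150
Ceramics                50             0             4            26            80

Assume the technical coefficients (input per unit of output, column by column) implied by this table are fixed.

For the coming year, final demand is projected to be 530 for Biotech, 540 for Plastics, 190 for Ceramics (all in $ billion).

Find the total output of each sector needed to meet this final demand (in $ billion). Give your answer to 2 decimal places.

Technical coefficients a_ij = z_ij / X_j:
  a_11 = 37.5/250 = 0.15, a_21 = 87.5/250 = 0.35, a_31 = 50/250 = 0.20
  a_12 = 52.5/150 = 0.35, a_22 = 7.5/150 = 0.05, a_32 = 0/150 = 0.00
  a_13 = 32/80 = 0.40, a_23 = 12/80 = 0.15, a_33 = 4/80 = 0.05
I − A =
  [   0.85    -0.35    -0.40]
  [  -0.35     0.95    -0.15]
  [  -0.20     0.00     0.95]
Cofactors of I−A, C_ij = (−1)^(i+j)·(minor ij) (rows/columns in the sector order above):
  C_11 = (0.95)(0.95) − (-0.15)(0.00) = 0.9025
  C_12 = −[(-0.35)(0.95) − (-0.15)(-0.20)] = 0.3625
  C_13 = (-0.35)(0.00) − (0.95)(-0.20) = 0.1900
  C_21 = −[(-0.35)(0.95) − (-0.40)(0.00)] = 0.3325
  C_22 = (0.85)(0.95) − (-0.40)(-0.20) = 0.7275
  C_23 = −[(0.85)(0.00) − (-0.35)(-0.20)] = 0.0700
  C_31 = (-0.35)(-0.15) − (-0.40)(0.95) = 0.4325
  C_32 = −[(0.85)(-0.15) − (-0.40)(-0.35)] = 0.2675
  C_33 = (0.85)(0.95) − (-0.35)(-0.35) = 0.6850
det(I−A) = Σ_j (I−A)_1j·C_1j = (0.85)(0.9025) + (-0.35)(0.3625) + (-0.40)(0.1900) = 0.56425
adj(I−A) = Cᵀ =
  [ 0.9025   0.3325   0.4325]
  [ 0.3625   0.7275   0.2675]
  [ 0.1900   0.0700   0.6850]
(I − A)⁻¹ = adj(I−A) / det(I−A) ≈
  [   1.5995     0.5893     0.7665]
  [   0.6424     1.2893     0.4741]
  [   0.3367     0.1241     1.2140]
x = (I − A)⁻¹ d = adj(I−A)·d / det(I−A), with det(I−A) = 0.56425:
  x_1 = (0.9025·530 + 0.3325·540 + 0.4325·190) / 0.56425 = 740.05 / 0.56425 ≈ 1311.56
  x_2 = (0.3625·530 + 0.7275·540 + 0.2675·190) / 0.56425 = 635.80 / 0.56425 ≈ 1126.81
  x_3 = (0.1900·530 + 0.0700·540 + 0.6850·190) / 0.56425 = 268.65 / 0.56425 ≈ 476.12

x_1 = 1311.56, x_2 = 1126.81, x_3 = 476.12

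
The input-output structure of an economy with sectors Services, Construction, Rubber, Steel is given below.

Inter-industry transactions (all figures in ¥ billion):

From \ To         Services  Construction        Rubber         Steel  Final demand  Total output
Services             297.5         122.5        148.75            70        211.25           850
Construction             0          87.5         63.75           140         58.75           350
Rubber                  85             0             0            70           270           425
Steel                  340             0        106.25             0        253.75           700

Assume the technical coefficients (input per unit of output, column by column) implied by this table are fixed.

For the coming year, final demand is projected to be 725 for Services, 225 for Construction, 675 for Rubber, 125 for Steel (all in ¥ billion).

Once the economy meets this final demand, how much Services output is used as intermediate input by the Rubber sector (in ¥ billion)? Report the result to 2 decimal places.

Technical coefficients a_ij = z_ij / X_j:
  a_11 = 297.5/850 = 0.35, a_21 = 0/850 = 0.00, a_31 = 85/850 = 0.10, a_41 = 340/850 = 0.40
  a_12 = 122.5/350 = 0.35, a_22 = 87.5/350 = 0.25, a_32 = 0/350 = 0.00, a_42 = 0/350 = 0.00
  a_13 = 148.75/425 = 0.35, a_23 = 63.75/425 = 0.15, a_33 = 0/425 = 0.00, a_43 = 106.25/425 = 0.25
  a_14 = 70/700 = 0.10, a_24 = 140/700 = 0.20, a_34 = 70/700 = 0.10, a_44 = 0/700 = 0.00
I − A =
  [   0.65    -0.35    -0.35    -0.10]
  [   0.00     0.75    -0.15    -0.20]
  [  -0.10     0.00     1.00    -0.10]
  [  -0.40     0.00    -0.25     1.00]
Compute the cofactors C_ij = (−1)^(i+j)·(3×3 minor ij) of I−A; the adjugate is their transpose:
adj(I−A) = Cᵀ =
  [ 0.731250   0.341250   0.351250   0.176500]
  [ 0.106000   0.542250   0.152000   0.134250]
  [ 0.105000   0.049000   0.429500   0.063250]
  [ 0.318750   0.148750   0.247875   0.456000]
det(I−A) = Σ_j (I−A)_1j·C_1j = (0.65)(0.731250) + (-0.35)(0.106000) + (-0.35)(0.105000) + (-0.10)(0.318750) = 0.3695875
(I − A)⁻¹ = adj(I−A) / det(I−A) ≈
  [   1.9786     0.9233     0.9504     0.4776]
  [   0.2868     1.4672     0.4113     0.3632]
  [   0.2841     0.1326     1.1621     0.1711]
  [   0.8624     0.4025     0.6707     1.2338]
First solve x = (I − A)⁻¹ d = adj(I−A)·d / det(I−A); in particular x_3 = (0.105000·725 + 0.049000·225 + 0.429500·675 + 0.063250·125) / 0.3695875 = 384.96875 / 0.3695875 ≈ 1041.6173.
Intermediate flow from 1 to 3: z_13 = a_13 · x_3 = 0.35 × 384.96875 / 0.3695875 = 134.7390625 / 0.3695875 ≈ 364.57.

z_13 = 364.57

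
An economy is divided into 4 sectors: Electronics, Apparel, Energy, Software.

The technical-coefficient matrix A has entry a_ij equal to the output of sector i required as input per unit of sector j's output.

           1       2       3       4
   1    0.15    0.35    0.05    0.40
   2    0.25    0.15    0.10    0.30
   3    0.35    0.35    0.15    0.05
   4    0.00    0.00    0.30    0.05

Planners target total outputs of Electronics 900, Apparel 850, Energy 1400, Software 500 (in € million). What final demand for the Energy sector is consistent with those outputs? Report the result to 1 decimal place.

d_3 = 552.5

I − A =
  [   0.85    -0.35    -0.05    -0.40]
  [  -0.25     0.85    -0.10    -0.30]
  [  -0.35    -0.35     0.85    -0.05]
  [   0.00     0.00    -0.30     0.95]
d = (I − A) x:
  d_1 = (+0.85)·900 + (-0.35)·850 + (-0.05)·1400 + (-0.40)·500 = 197.5
  d_2 = (-0.25)·900 + (+0.85)·850 + (-0.10)·1400 + (-0.30)·500 = 207.5
  d_3 = (-0.35)·900 + (-0.35)·850 + (+0.85)·1400 + (-0.05)·500 = 552.5
  d_4 = (+0.00)·900 + (+0.00)·850 + (-0.30)·1400 + (+0.95)·500 = 55.0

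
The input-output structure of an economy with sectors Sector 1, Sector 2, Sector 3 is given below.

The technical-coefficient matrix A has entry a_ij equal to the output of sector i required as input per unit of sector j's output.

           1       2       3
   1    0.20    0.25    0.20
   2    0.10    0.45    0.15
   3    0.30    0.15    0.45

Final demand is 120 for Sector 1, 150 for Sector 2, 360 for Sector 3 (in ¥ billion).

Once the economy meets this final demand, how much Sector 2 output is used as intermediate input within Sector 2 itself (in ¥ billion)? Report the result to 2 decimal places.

I − A =
  [   0.80    -0.25    -0.20]
  [  -0.10     0.55    -0.15]
  [  -0.30    -0.15     0.55]
Cofactors of I−A, C_ij = (−1)^(i+j)·(minor ij) (rows/columns in the sector order above):
  C_11 = (0.55)(0.55) − (-0.15)(-0.15) = 0.2800
  C_12 = −[(-0.10)(0.55) − (-0.15)(-0.30)] = 0.1000
  C_13 = (-0.10)(-0.15) − (0.55)(-0.30) = 0.1800
  C_21 = −[(-0.25)(0.55) − (-0.20)(-0.15)] = 0.1675
  C_22 = (0.80)(0.55) − (-0.20)(-0.30) = 0.3800
  C_23 = −[(0.80)(-0.15) − (-0.25)(-0.30)] = 0.1950
  C_31 = (-0.25)(-0.15) − (-0.20)(0.55) = 0.1475
  C_32 = −[(0.80)(-0.15) − (-0.20)(-0.10)] = 0.1400
  C_33 = (0.80)(0.55) − (-0.25)(-0.10) = 0.4150
det(I−A) = Σ_j (I−A)_1j·C_1j = (0.80)(0.2800) + (-0.25)(0.1000) + (-0.20)(0.1800) = 0.1630
adj(I−A) = Cᵀ =
  [ 0.2800   0.1675   0.1475]
  [ 0.1000   0.3800   0.1400]
  [ 0.1800   0.1950   0.4150]
(I − A)⁻¹ = adj(I−A) / det(I−A) ≈
  [   1.7178     1.0276     0.9049]
  [   0.6135     2.3313     0.8589]
  [   1.1043     1.1963     2.5460]
First solve x = (I − A)⁻¹ d = adj(I−A)·d / det(I−A); in particular x_2 = (0.1000·120 + 0.3800·150 + 0.1400·360) / 0.1630 = 119.40 / 0.1630 ≈ 732.5153.
Intermediate flow from 2 to 2: z_22 = a_22 · x_2 = 0.45 × 119.40 / 0.1630 = 53.73 / 0.1630 ≈ 329.63.

z_22 = 329.63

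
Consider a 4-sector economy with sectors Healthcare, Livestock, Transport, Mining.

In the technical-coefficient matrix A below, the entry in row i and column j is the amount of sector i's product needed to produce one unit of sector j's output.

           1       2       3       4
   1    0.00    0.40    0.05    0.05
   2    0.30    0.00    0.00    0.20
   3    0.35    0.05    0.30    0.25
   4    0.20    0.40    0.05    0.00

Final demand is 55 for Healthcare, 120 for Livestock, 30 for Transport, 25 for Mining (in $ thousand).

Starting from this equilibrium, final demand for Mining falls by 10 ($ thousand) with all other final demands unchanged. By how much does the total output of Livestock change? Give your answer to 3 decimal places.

I − A =
  [   1.00    -0.40    -0.05    -0.05]
  [  -0.30     1.00     0.00    -0.20]
  [  -0.35    -0.05     0.70    -0.25]
  [  -0.20    -0.40    -0.05     1.00]
Compute the cofactors C_ij = (−1)^(i+j)·(3×3 minor ij) of I−A; the adjugate is their transpose:
adj(I−A) = Cᵀ =
  [ 0.631000   0.296625   0.052500   0.104000]
  [ 0.237750   0.659625   0.027750   0.150750]
  [ 0.419000   0.316500   0.768000   0.276250]
  [ 0.242250   0.339000   0.060000   0.597750]
det(I−A) = Σ_j (I−A)_1j·C_1j = (1.00)(0.631000) + (-0.40)(0.237750) + (-0.05)(0.419000) + (-0.05)(0.242250) = 0.5028375
(I − A)⁻¹ = adj(I−A) / det(I−A) ≈
  [   1.2549     0.5899     0.1044     0.2068]
  [   0.4728     1.3118     0.0552     0.2998]
  [   0.8333     0.6294     1.5273     0.5494]
  [   0.4818     0.6742     0.1193     1.1888]
Δx = (I − A)⁻¹ Δd with Δd having -10 in the Mining component and 0 elsewhere.
So Δx_2 = L_24 · (-10), where L_24 = adj(I−A)_24 / det(I−A) = 0.150750 / 0.5028375.
Δx_2 = 0.150750 × (-10) / 0.5028375 = -1.5075 / 0.5028375 ≈ -2.998.

Δx_2 = -2.998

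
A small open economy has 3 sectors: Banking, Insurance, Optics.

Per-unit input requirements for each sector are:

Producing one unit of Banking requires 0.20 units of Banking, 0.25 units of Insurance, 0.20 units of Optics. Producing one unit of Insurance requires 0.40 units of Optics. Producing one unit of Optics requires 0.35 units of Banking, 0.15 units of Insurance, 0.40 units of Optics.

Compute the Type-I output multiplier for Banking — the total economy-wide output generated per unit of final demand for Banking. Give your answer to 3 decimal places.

m_1 = 3.119

I − A =
  [   0.80     0.00    -0.35]
  [  -0.25     1.00    -0.15]
  [  -0.20    -0.40     0.60]
Cofactors of I−A, C_ij = (−1)^(i+j)·(minor ij) (rows/columns in the sector order above):
  C_11 = (1.00)(0.60) − (-0.15)(-0.40) = 0.5400
  C_12 = −[(-0.25)(0.60) − (-0.15)(-0.20)] = 0.1800
  C_13 = (-0.25)(-0.40) − (1.00)(-0.20) = 0.3000
  C_21 = −[(0.00)(0.60) − (-0.35)(-0.40)] = 0.1400
  C_22 = (0.80)(0.60) − (-0.35)(-0.20) = 0.4100
  C_23 = −[(0.80)(-0.40) − (0.00)(-0.20)] = 0.3200
  C_31 = (0.00)(-0.15) − (-0.35)(1.00) = 0.3500
  C_32 = −[(0.80)(-0.15) − (-0.35)(-0.25)] = 0.2075
  C_33 = (0.80)(1.00) − (0.00)(-0.25) = 0.8000
det(I−A) = Σ_j (I−A)_1j·C_1j = (0.80)(0.5400) + (0.00)(0.1800) + (-0.35)(0.3000) = 0.3270
adj(I−A) = Cᵀ =
  [ 0.5400   0.1400   0.3500]
  [ 0.1800   0.4100   0.2075]
  [ 0.3000   0.3200   0.8000]
(I − A)⁻¹ = adj(I−A) / det(I−A) ≈
  [   1.6514     0.4281     1.0703]
  [   0.5505     1.2538     0.6346]
  [   0.9174     0.9786     2.4465]
The output multiplier for sector j is the column-j sum of the Leontief inverse (I − A)⁻¹ = adj(I−A) / det(I−A).
Column 1 of adj(I−A): (0.5400, 0.1800, 0.3000); det(I−A) = 0.3270.
m_1 = (0.5400 + 0.1800 + 0.3000) / 0.3270 = 1.02 / 0.3270 ≈ 3.119.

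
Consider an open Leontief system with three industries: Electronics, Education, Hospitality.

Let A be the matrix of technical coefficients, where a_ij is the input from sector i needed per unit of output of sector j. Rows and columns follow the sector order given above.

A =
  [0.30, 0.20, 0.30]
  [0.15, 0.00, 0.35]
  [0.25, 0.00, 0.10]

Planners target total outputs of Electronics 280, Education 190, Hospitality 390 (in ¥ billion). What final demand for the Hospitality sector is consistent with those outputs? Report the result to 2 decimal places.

d_3 = 281.00

I − A =
  [   0.70    -0.20    -0.30]
  [  -0.15     1.00    -0.35]
  [  -0.25     0.00     0.90]
d = (I − A) x:
  d_1 = (+0.70)·280 + (-0.20)·190 + (-0.30)·390 = 41.00
  d_2 = (-0.15)·280 + (+1.00)·190 + (-0.35)·390 = 11.50
  d_3 = (-0.25)·280 + (+0.00)·190 + (+0.90)·390 = 281.00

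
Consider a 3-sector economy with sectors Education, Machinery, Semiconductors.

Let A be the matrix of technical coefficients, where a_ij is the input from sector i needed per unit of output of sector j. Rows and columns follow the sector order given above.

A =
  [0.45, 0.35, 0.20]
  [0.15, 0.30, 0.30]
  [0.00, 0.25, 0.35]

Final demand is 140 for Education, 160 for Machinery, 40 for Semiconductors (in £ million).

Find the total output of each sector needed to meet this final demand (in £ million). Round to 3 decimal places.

I − A =
  [   0.55    -0.35    -0.20]
  [  -0.15     0.70    -0.30]
  [   0.00    -0.25     0.65]
Cofactors of I−A, C_ij = (−1)^(i+j)·(minor ij) (rows/columns in the sector order above):
  C_11 = (0.70)(0.65) − (-0.30)(-0.25) = 0.3800
  C_12 = −[(-0.15)(0.65) − (-0.30)(0.00)] = 0.0975
  C_13 = (-0.15)(-0.25) − (0.70)(0.00) = 0.0375
  C_21 = −[(-0.35)(0.65) − (-0.20)(-0.25)] = 0.2775
  C_22 = (0.55)(0.65) − (-0.20)(0.00) = 0.3575
  C_23 = −[(0.55)(-0.25) − (-0.35)(0.00)] = 0.1375
  C_31 = (-0.35)(-0.30) − (-0.20)(0.70) = 0.2450
  C_32 = −[(0.55)(-0.30) − (-0.20)(-0.15)] = 0.1950
  C_33 = (0.55)(0.70) − (-0.35)(-0.15) = 0.3325
det(I−A) = Σ_j (I−A)_1j·C_1j = (0.55)(0.3800) + (-0.35)(0.0975) + (-0.20)(0.0375) = 0.167375
adj(I−A) = Cᵀ =
  [ 0.3800   0.2775   0.2450]
  [ 0.0975   0.3575   0.1950]
  [ 0.0375   0.1375   0.3325]
(I − A)⁻¹ = adj(I−A) / det(I−A) ≈
  [   2.2704     1.6580     1.4638]
  [   0.5825     2.1359     1.1650]
  [   0.2240     0.8215     1.9866]
x = (I − A)⁻¹ d = adj(I−A)·d / det(I−A), with det(I−A) = 0.167375:
  x_1 = (0.3800·140 + 0.2775·160 + 0.2450·40) / 0.167375 = 107.40 / 0.167375 ≈ 641.673
  x_2 = (0.0975·140 + 0.3575·160 + 0.1950·40) / 0.167375 = 78.65 / 0.167375 ≈ 469.903
  x_3 = (0.0375·140 + 0.1375·160 + 0.3325·40) / 0.167375 = 40.55 / 0.167375 ≈ 242.270

x_1 = 641.673, x_2 = 469.903, x_3 = 242.270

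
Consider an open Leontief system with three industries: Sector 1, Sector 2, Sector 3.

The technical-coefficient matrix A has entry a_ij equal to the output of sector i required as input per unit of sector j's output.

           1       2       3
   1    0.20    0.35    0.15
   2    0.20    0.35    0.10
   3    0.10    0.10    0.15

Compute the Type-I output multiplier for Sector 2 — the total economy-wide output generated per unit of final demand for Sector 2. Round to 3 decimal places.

I − A =
  [   0.80    -0.35    -0.15]
  [  -0.20     0.65    -0.10]
  [  -0.10    -0.10     0.85]
Cofactors of I−A, C_ij = (−1)^(i+j)·(minor ij) (rows/columns in the sector order above):
  C_11 = (0.65)(0.85) − (-0.10)(-0.10) = 0.5425
  C_12 = −[(-0.20)(0.85) − (-0.10)(-0.10)] = 0.1800
  C_13 = (-0.20)(-0.10) − (0.65)(-0.10) = 0.0850
  C_21 = −[(-0.35)(0.85) − (-0.15)(-0.10)] = 0.3125
  C_22 = (0.80)(0.85) − (-0.15)(-0.10) = 0.6650
  C_23 = −[(0.80)(-0.10) − (-0.35)(-0.10)] = 0.1150
  C_31 = (-0.35)(-0.10) − (-0.15)(0.65) = 0.1325
  C_32 = −[(0.80)(-0.10) − (-0.15)(-0.20)] = 0.1100
  C_33 = (0.80)(0.65) − (-0.35)(-0.20) = 0.4500
det(I−A) = Σ_j (I−A)_1j·C_1j = (0.80)(0.5425) + (-0.35)(0.1800) + (-0.15)(0.0850) = 0.35825
adj(I−A) = Cᵀ =
  [ 0.5425   0.3125   0.1325]
  [ 0.1800   0.6650   0.1100]
  [ 0.0850   0.1150   0.4500]
(I − A)⁻¹ = adj(I−A) / det(I−A) ≈
  [   1.5143     0.8723     0.3699]
  [   0.5024     1.8562     0.3070]
  [   0.2373     0.3210     1.2561]
The output multiplier for sector j is the column-j sum of the Leontief inverse (I − A)⁻¹ = adj(I−A) / det(I−A).
Column 2 of adj(I−A): (0.3125, 0.6650, 0.1150); det(I−A) = 0.35825.
m_2 = (0.3125 + 0.6650 + 0.1150) / 0.35825 = 1.0925 / 0.35825 ≈ 3.050.

m_2 = 3.050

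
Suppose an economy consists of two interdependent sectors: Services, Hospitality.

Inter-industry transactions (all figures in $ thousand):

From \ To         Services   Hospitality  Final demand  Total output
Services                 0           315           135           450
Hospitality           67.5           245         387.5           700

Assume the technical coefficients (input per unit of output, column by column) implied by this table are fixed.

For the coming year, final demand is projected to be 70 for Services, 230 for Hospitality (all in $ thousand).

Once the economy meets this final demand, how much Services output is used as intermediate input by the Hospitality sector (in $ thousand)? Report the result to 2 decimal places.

z_SH = 185.79

Technical coefficients a_ij = z_ij / X_j:
  a_SS = 0/450 = 0.00, a_HS = 67.5/450 = 0.15
  a_SH = 315/700 = 0.45, a_HH = 245/700 = 0.35
I − A =
  [   1.00    -0.45]
  [  -0.15     0.65]
det(I−A) = (1.00)(0.65) − (-0.45)(-0.15) = 0.5825
adj(I−A) = [[0.65, 0.45], [0.15, 1.00]]
(I − A)⁻¹ = adj(I−A) / det(I−A) ≈
  [   1.1159     0.7725]
  [   0.2575     1.7167]
First solve x = (I − A)⁻¹ d = adj(I−A)·d / det(I−A); in particular x_H = (0.15·70 + 1.00·230) / 0.5825 = 240.50 / 0.5825 ≈ 412.8755.
Intermediate flow from S to H: z_SH = a_SH · x_H = 0.45 × 240.50 / 0.5825 = 108.225 / 0.5825 ≈ 185.79.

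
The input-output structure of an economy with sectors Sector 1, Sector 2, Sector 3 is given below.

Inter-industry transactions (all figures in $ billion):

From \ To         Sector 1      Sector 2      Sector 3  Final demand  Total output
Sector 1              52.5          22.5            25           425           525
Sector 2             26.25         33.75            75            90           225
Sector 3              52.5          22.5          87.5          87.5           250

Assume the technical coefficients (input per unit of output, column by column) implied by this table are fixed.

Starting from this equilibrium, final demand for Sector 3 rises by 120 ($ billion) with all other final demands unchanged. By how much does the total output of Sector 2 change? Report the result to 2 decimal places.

Technical coefficients a_ij = z_ij / X_j:
  a_11 = 52.5/525 = 0.10, a_21 = 26.25/525 = 0.05, a_31 = 52.5/525 = 0.10
  a_12 = 22.5/225 = 0.10, a_22 = 33.75/225 = 0.15, a_32 = 22.5/225 = 0.10
  a_13 = 25/250 = 0.10, a_23 = 75/250 = 0.30, a_33 = 87.5/250 = 0.35
I − A =
  [   0.90    -0.10    -0.10]
  [  -0.05     0.85    -0.30]
  [  -0.10    -0.10     0.65]
Cofactors of I−A, C_ij = (−1)^(i+j)·(minor ij) (rows/columns in the sector order above):
  C_11 = (0.85)(0.65) − (-0.30)(-0.10) = 0.5225
  C_12 = −[(-0.05)(0.65) − (-0.30)(-0.10)] = 0.0625
  C_13 = (-0.05)(-0.10) − (0.85)(-0.10) = 0.0900
  C_21 = −[(-0.10)(0.65) − (-0.10)(-0.10)] = 0.0750
  C_22 = (0.90)(0.65) − (-0.10)(-0.10) = 0.5750
  C_23 = −[(0.90)(-0.10) − (-0.10)(-0.10)] = 0.1000
  C_31 = (-0.10)(-0.30) − (-0.10)(0.85) = 0.1150
  C_32 = −[(0.90)(-0.30) − (-0.10)(-0.05)] = 0.2750
  C_33 = (0.90)(0.85) − (-0.10)(-0.05) = 0.7600
det(I−A) = Σ_j (I−A)_1j·C_1j = (0.90)(0.5225) + (-0.10)(0.0625) + (-0.10)(0.0900) = 0.4550
adj(I−A) = Cᵀ =
  [ 0.5225   0.0750   0.1150]
  [ 0.0625   0.5750   0.2750]
  [ 0.0900   0.1000   0.7600]
(I − A)⁻¹ = adj(I−A) / det(I−A) ≈
  [   1.1484     0.1648     0.2527]
  [   0.1374     1.2637     0.6044]
  [   0.1978     0.2198     1.6703]
Δx = (I − A)⁻¹ Δd with Δd having +120 in the Sector 3 component and 0 elsewhere.
So Δx_2 = L_23 · (+120), where L_23 = adj(I−A)_23 / det(I−A) = 0.2750 / 0.4550.
Δx_2 = 0.2750 × (+120) / 0.4550 = 33.00 / 0.4550 ≈ 72.53.

Δx_2 = 72.53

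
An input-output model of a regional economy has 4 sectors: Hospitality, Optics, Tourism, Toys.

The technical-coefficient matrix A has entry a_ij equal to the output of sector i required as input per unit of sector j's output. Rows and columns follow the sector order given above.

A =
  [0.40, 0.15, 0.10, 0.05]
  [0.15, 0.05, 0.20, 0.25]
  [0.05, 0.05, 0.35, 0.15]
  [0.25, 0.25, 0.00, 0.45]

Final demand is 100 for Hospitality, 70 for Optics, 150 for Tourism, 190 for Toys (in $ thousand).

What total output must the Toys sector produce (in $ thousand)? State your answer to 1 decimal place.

x_4 = 726.6

I − A =
  [   0.60    -0.15    -0.10    -0.05]
  [  -0.15     0.95    -0.20    -0.25]
  [  -0.05    -0.05     0.65    -0.15]
  [  -0.25    -0.25     0.00     0.55]
Compute the cofactors C_ij = (−1)^(i+j)·(3×3 minor ij) of I−A; the adjugate is their transpose:
adj(I−A) = Cᵀ =
  [ 0.286000   0.068250   0.065000   0.074750]
  [ 0.107250   0.199875   0.078000   0.121875]
  [ 0.071500   0.048750   0.240500   0.094250]
  [ 0.178750   0.121875   0.065000   0.342875]
det(I−A) = Σ_j (I−A)_1j·C_1j = (0.60)(0.286000) + (-0.15)(0.107250) + (-0.10)(0.071500) + (-0.05)(0.178750) = 0.139425
(I − A)⁻¹ = adj(I−A) / det(I−A) ≈
  [   2.0513     0.4895     0.4662     0.5361]
  [   0.7692     1.4336     0.5594     0.8741]
  [   0.5128     0.3497     1.7249     0.6760]
  [   1.2821     0.8741     0.4662     2.4592]
x = (I − A)⁻¹ d = adj(I−A)·d / det(I−A), with det(I−A) = 0.139425:
  x_1 = (0.286000·100 + 0.068250·70 + 0.065000·150 + 0.074750·190) / 0.139425 = 57.33 / 0.139425 ≈ 411.2
  x_2 = (0.107250·100 + 0.199875·70 + 0.078000·150 + 0.121875·190) / 0.139425 = 59.5725 / 0.139425 ≈ 427.3
  x_3 = (0.071500·100 + 0.048750·70 + 0.240500·150 + 0.094250·190) / 0.139425 = 64.545 / 0.139425 ≈ 462.9
  x_4 = (0.178750·100 + 0.121875·70 + 0.065000·150 + 0.342875·190) / 0.139425 = 101.3025 / 0.139425 ≈ 726.6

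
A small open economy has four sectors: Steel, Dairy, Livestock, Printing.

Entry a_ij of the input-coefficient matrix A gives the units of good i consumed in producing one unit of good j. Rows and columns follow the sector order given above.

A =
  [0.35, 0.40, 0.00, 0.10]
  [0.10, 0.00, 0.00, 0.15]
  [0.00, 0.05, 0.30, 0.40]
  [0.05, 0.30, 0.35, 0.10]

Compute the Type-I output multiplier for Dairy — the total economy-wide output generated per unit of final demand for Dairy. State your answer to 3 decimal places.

m_D = 3.015

I − A =
  [   0.65    -0.40     0.00    -0.10]
  [  -0.10     1.00     0.00    -0.15]
  [   0.00    -0.05     0.70    -0.40]
  [  -0.05    -0.30    -0.35     0.90]
Compute the cofactors C_ij = (−1)^(i+j)·(3×3 minor ij) of I−A; the adjugate is their transpose:
adj(I−A) = Cᵀ =
  [ 0.455875   0.218750   0.056000   0.112000]
  [ 0.054250   0.315000   0.037625   0.075250]
  [ 0.036875   0.115000   0.508750   0.249375]
  [ 0.057750   0.161875   0.213500   0.427000]
det(I−A) = Σ_j (I−A)_1j·C_1j = (0.65)(0.455875) + (-0.40)(0.054250) + (0.00)(0.036875) + (-0.10)(0.057750) = 0.26884375
(I − A)⁻¹ = adj(I−A) / det(I−A) ≈
  [   1.6957     0.8137     0.2083     0.4166]
  [   0.2018     1.1717     0.1400     0.2799]
  [   0.1372     0.4278     1.8924     0.9276]
  [   0.2148     0.6021     0.7941     1.5883]
The output multiplier for sector j is the column-j sum of the Leontief inverse (I − A)⁻¹ = adj(I−A) / det(I−A).
Column D of adj(I−A): (0.218750, 0.315000, 0.115000, 0.161875); det(I−A) = 0.26884375.
m_D = (0.218750 + 0.315000 + 0.115000 + 0.161875) / 0.26884375 = 0.810625 / 0.26884375 ≈ 3.015.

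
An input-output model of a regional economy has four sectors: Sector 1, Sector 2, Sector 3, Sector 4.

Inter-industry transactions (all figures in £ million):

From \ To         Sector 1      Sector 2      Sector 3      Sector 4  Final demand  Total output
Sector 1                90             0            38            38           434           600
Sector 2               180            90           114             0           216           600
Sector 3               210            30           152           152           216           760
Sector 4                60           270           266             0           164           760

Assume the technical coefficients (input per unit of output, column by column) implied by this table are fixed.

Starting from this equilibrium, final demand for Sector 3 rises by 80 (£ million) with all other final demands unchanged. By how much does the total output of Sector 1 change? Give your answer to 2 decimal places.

Δx_1 = 10.20

Technical coefficients a_ij = z_ij / X_j:
  a_11 = 90/600 = 0.15, a_21 = 180/600 = 0.30, a_31 = 210/600 = 0.35, a_41 = 60/600 = 0.10
  a_12 = 0/600 = 0.00, a_22 = 90/600 = 0.15, a_32 = 30/600 = 0.05, a_42 = 270/600 = 0.45
  a_13 = 38/760 = 0.05, a_23 = 114/760 = 0.15, a_33 = 152/760 = 0.20, a_43 = 266/760 = 0.35
  a_14 = 38/760 = 0.05, a_24 = 0/760 = 0.00, a_34 = 152/760 = 0.20, a_44 = 0/760 = 0.00
I − A =
  [   0.85     0.00    -0.05    -0.05]
  [  -0.30     0.85    -0.15     0.00]
  [  -0.35    -0.05     0.80    -0.20]
  [  -0.10    -0.45    -0.35     1.00]
Compute the cofactors C_ij = (−1)^(i+j)·(3×3 minor ij) of I−A; the adjugate is their transpose:
adj(I−A) = Cᵀ =
  [ 0.599500   0.025875   0.060750   0.042125]
  [ 0.274500   0.591875   0.147000   0.043125]
  [ 0.356500   0.126625   0.711500   0.160125]
  [ 0.308250   0.313250   0.321250   0.556000]
det(I−A) = Σ_j (I−A)_1j·C_1j = (0.85)(0.599500) + (0.00)(0.274500) + (-0.05)(0.356500) + (-0.05)(0.308250) = 0.4763375
(I − A)⁻¹ = adj(I−A) / det(I−A) ≈
  [   1.2586     0.0543     0.1275     0.0884]
  [   0.5763     1.2426     0.3086     0.0905]
  [   0.7484     0.2658     1.4937     0.3362]
  [   0.6471     0.6576     0.6744     1.1672]
Δx = (I − A)⁻¹ Δd with Δd having +80 in the Sector 3 component and 0 elsewhere.
So Δx_1 = L_13 · (+80), where L_13 = adj(I−A)_13 / det(I−A) = 0.060750 / 0.4763375.
Δx_1 = 0.060750 × (+80) / 0.4763375 = 4.86 / 0.4763375 ≈ 10.20.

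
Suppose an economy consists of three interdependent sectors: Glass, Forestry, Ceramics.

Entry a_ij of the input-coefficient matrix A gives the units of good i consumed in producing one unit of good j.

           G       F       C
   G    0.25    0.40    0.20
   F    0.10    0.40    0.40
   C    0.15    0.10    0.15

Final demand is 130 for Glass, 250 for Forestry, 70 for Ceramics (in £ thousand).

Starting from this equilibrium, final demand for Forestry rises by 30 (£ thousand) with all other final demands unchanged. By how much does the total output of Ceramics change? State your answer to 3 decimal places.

I − A =
  [   0.75    -0.40    -0.20]
  [  -0.10     0.60    -0.40]
  [  -0.15    -0.10     0.85]
Cofactors of I−A, C_ij = (−1)^(i+j)·(minor ij) (rows/columns in the sector order above):
  C_11 = (0.60)(0.85) − (-0.40)(-0.10) = 0.4700
  C_12 = −[(-0.10)(0.85) − (-0.40)(-0.15)] = 0.1450
  C_13 = (-0.10)(-0.10) − (0.60)(-0.15) = 0.1000
  C_21 = −[(-0.40)(0.85) − (-0.20)(-0.10)] = 0.3600
  C_22 = (0.75)(0.85) − (-0.20)(-0.15) = 0.6075
  C_23 = −[(0.75)(-0.10) − (-0.40)(-0.15)] = 0.1350
  C_31 = (-0.40)(-0.40) − (-0.20)(0.60) = 0.2800
  C_32 = −[(0.75)(-0.40) − (-0.20)(-0.10)] = 0.3200
  C_33 = (0.75)(0.60) − (-0.40)(-0.10) = 0.4100
det(I−A) = Σ_j (I−A)_1j·C_1j = (0.75)(0.4700) + (-0.40)(0.1450) + (-0.20)(0.1000) = 0.2745
adj(I−A) = Cᵀ =
  [ 0.4700   0.3600   0.2800]
  [ 0.1450   0.6075   0.3200]
  [ 0.1000   0.1350   0.4100]
(I − A)⁻¹ = adj(I−A) / det(I−A) ≈
  [   1.7122     1.3115     1.0200]
  [   0.5282     2.2131     1.1658]
  [   0.3643     0.4918     1.4936]
Δx = (I − A)⁻¹ Δd with Δd having +30 in the Forestry component and 0 elsewhere.
So Δx_C = L_CF · (+30), where L_CF = adj(I−A)_CF / det(I−A) = 0.1350 / 0.2745.
Δx_C = 0.1350 × (+30) / 0.2745 = 4.05 / 0.2745 ≈ 14.754.

Δx_C = 14.754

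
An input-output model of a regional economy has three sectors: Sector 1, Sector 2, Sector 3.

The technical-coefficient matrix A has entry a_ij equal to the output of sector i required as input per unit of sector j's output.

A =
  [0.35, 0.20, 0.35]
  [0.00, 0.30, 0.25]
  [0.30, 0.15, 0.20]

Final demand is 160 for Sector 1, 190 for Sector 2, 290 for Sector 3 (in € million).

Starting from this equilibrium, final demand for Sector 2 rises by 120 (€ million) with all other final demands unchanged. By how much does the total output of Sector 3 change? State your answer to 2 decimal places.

I − A =
  [   0.65    -0.20    -0.35]
  [   0.00     0.70    -0.25]
  [  -0.30    -0.15     0.80]
Cofactors of I−A, C_ij = (−1)^(i+j)·(minor ij) (rows/columns in the sector order above):
  C_11 = (0.70)(0.80) − (-0.25)(-0.15) = 0.5225
  C_12 = −[(0.00)(0.80) − (-0.25)(-0.30)] = 0.0750
  C_13 = (0.00)(-0.15) − (0.70)(-0.30) = 0.2100
  C_21 = −[(-0.20)(0.80) − (-0.35)(-0.15)] = 0.2125
  C_22 = (0.65)(0.80) − (-0.35)(-0.30) = 0.4150
  C_23 = −[(0.65)(-0.15) − (-0.20)(-0.30)] = 0.1575
  C_31 = (-0.20)(-0.25) − (-0.35)(0.70) = 0.2950
  C_32 = −[(0.65)(-0.25) − (-0.35)(0.00)] = 0.1625
  C_33 = (0.65)(0.70) − (-0.20)(0.00) = 0.4550
det(I−A) = Σ_j (I−A)_1j·C_1j = (0.65)(0.5225) + (-0.20)(0.0750) + (-0.35)(0.2100) = 0.251125
adj(I−A) = Cᵀ =
  [ 0.5225   0.2125   0.2950]
  [ 0.0750   0.4150   0.1625]
  [ 0.2100   0.1575   0.4550]
(I − A)⁻¹ = adj(I−A) / det(I−A) ≈
  [   2.0806     0.8462     1.1747]
  [   0.2987     1.6526     0.6471]
  [   0.8362     0.6272     1.8118]
Δx = (I − A)⁻¹ Δd with Δd having +120 in the Sector 2 component and 0 elsewhere.
So Δx_3 = L_32 · (+120), where L_32 = adj(I−A)_32 / det(I−A) = 0.1575 / 0.251125.
Δx_3 = 0.1575 × (+120) / 0.251125 = 18.90 / 0.251125 ≈ 75.26.

Δx_3 = 75.26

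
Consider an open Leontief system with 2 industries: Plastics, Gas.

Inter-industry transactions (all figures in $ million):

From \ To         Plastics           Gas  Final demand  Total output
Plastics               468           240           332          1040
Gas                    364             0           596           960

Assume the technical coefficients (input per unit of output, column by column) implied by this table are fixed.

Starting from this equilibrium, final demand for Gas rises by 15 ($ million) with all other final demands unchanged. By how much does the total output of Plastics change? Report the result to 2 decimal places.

Δx_1 = 8.11

Technical coefficients a_ij = z_ij / X_j:
  a_11 = 468/1040 = 0.45, a_21 = 364/1040 = 0.35
  a_12 = 240/960 = 0.25, a_22 = 0/960 = 0.00
I − A =
  [   0.55    -0.25]
  [  -0.35     1.00]
det(I−A) = (0.55)(1.00) − (-0.25)(-0.35) = 0.4625
adj(I−A) = [[1.00, 0.25], [0.35, 0.55]]
(I − A)⁻¹ = adj(I−A) / det(I−A) ≈
  [   2.1622     0.5405]
  [   0.7568     1.1892]
Δx = (I − A)⁻¹ Δd with Δd having +15 in the Gas component and 0 elsewhere.
So Δx_1 = L_12 · (+15), where L_12 = adj(I−A)_12 / det(I−A) = 0.25 / 0.4625.
Δx_1 = 0.25 × (+15) / 0.4625 = 3.75 / 0.4625 ≈ 8.11.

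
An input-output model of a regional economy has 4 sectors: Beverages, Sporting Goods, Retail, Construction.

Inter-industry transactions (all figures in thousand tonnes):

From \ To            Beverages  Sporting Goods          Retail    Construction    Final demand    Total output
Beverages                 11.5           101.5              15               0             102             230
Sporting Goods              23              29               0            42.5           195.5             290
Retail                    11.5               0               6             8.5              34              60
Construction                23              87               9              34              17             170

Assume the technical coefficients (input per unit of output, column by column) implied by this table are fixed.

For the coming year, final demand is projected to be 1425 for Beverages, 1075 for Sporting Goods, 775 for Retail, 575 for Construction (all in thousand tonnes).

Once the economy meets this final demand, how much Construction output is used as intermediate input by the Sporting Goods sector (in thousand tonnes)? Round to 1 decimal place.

Technical coefficients a_ij = z_ij / X_j:
  a_BB = 11.5/230 = 0.05, a_SB = 23/230 = 0.10, a_RB = 11.5/230 = 0.05, a_CB = 23/230 = 0.10
  a_BS = 101.5/290 = 0.35, a_SS = 29/290 = 0.10, a_RS = 0/290 = 0.00, a_CS = 87/290 = 0.30
  a_BR = 15/60 = 0.25, a_SR = 0/60 = 0.00, a_RR = 6/60 = 0.10, a_CR = 9/60 = 0.15
  a_BC = 0/170 = 0.00, a_SC = 42.5/170 = 0.25, a_RC = 8.5/170 = 0.05, a_CC = 34/170 = 0.20
I − A =
  [   0.95    -0.35    -0.25     0.00]
  [  -0.10     0.90     0.00    -0.25]
  [  -0.05     0.00     0.90    -0.05]
  [  -0.10    -0.30    -0.15     0.80]
Compute the cofactors C_ij = (−1)^(i+j)·(3×3 minor ij) of I−A; the adjugate is their transpose:
adj(I−A) = Cᵀ =
  [ 0.573750   0.253125   0.174375   0.090000]
  [ 0.095625   0.665625   0.061875   0.211875]
  [ 0.038250   0.030000   0.576000   0.045375]
  [ 0.114750   0.286875   0.153000   0.726750]
det(I−A) = Σ_j (I−A)_1j·C_1j = (0.95)(0.573750) + (-0.35)(0.095625) + (-0.25)(0.038250) + (0.00)(0.114750) = 0.50203125
(I − A)⁻¹ = adj(I−A) / det(I−A) ≈
  [   1.1429     0.5042     0.3473     0.1793]
  [   0.1905     1.3259     0.1232     0.4220]
  [   0.0762     0.0598     1.1473     0.0904]
  [   0.2286     0.5714     0.3048     1.4476]
First solve x = (I − A)⁻¹ d = adj(I−A)·d / det(I−A); in particular x_S = (0.095625·1425 + 0.665625·1075 + 0.061875·775 + 0.211875·575) / 0.50203125 = 1021.59375 / 0.50203125 ≈ 2034.921.
Intermediate flow from C to S: z_CS = a_CS · x_S = 0.30 × 1021.59375 / 0.50203125 = 306.478125 / 0.50203125 ≈ 610.5.

z_CS = 610.5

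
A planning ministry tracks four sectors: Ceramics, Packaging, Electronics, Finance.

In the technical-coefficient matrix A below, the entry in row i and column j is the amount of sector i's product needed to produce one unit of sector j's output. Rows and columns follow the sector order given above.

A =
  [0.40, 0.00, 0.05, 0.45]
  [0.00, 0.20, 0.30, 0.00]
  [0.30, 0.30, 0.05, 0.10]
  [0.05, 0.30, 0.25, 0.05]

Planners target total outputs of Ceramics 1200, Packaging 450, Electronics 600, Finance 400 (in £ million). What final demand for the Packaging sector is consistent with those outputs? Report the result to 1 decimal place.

I − A =
  [   0.60     0.00    -0.05    -0.45]
  [   0.00     0.80    -0.30     0.00]
  [  -0.30    -0.30     0.95    -0.10]
  [  -0.05    -0.30    -0.25     0.95]
d = (I − A) x:
  d_C = (+0.60)·1200 + (+0.00)·450 + (-0.05)·600 + (-0.45)·400 = 510.0
  d_P = (+0.00)·1200 + (+0.80)·450 + (-0.30)·600 + (+0.00)·400 = 180.0
  d_E = (-0.30)·1200 + (-0.30)·450 + (+0.95)·600 + (-0.10)·400 = 35.0
  d_F = (-0.05)·1200 + (-0.30)·450 + (-0.25)·600 + (+0.95)·400 = 35.0

d_P = 180.0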